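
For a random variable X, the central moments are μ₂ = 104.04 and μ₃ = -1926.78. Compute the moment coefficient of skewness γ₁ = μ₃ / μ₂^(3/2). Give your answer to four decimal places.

σ = √μ₂ = √104.04 = 10.20000
σ³ = μ₂^(3/2) = 1061.20800
γ₁ = μ₃/σ³ = -1926.78 / 1061.20800 ≈ -1.8156

-1.8156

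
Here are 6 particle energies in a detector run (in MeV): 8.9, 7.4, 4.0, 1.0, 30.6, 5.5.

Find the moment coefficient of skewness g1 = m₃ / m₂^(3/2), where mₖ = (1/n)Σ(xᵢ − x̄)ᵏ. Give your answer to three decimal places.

x̄ = (8.9 + 7.4 + 4.0 + 1.0 + 30.6 + 5.5) / 6 = 9.5667
deviations (xᵢ − x̄): -0.6667, -2.1667, -5.5667, -8.5667, 21.0333, -4.0667
Σ(xᵢ − x̄)² = 568.4533 ⇒ m₂ = 568.4533/6 = 94.74222
Σ(xᵢ − x̄)³ = 8426.2616 ⇒ m₃ = 8426.2616/6 = 1404.37693
m₂^(3/2) = 94.74222^(1.5) = 922.17926
g1 = m₃ / m₂^(3/2) = 1404.37693 / 922.17926 ≈ 1.523

1.523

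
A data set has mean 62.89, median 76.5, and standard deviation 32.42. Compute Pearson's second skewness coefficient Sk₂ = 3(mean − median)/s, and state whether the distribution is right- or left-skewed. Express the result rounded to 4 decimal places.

-1.2594, left-skewed

Sk₂ = 3(62.89 − 76.5) / 32.42 = 3 × -13.6100 / 32.42
    = -40.8300 / 32.42 ≈ -1.2594
Sk₂ < 0 ⇒ mean < median ⇒ left-skewed (negative skew).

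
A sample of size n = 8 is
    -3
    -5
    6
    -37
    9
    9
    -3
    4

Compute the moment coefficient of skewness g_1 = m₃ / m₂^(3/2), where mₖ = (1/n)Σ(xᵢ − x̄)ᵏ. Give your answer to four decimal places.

x̄ = (-3 - 5 + 6 - 37 + 9 + 9 - 3 + 4) / 8 = -2.5000
deviations (xᵢ − x̄): -0.5000, -2.5000, 8.5000, -34.5000, 11.5000, 11.5000, -0.5000, 6.5000
Σ(xᵢ − x̄)² = 1576.0000 ⇒ m₂ = 1576.0000/8 = 197.00000
Σ(xᵢ − x̄)³ = -37149.0000 ⇒ m₃ = -37149.0000/8 = -4643.62500
m₂^(3/2) = 197.00000^(1.5) = 2765.02676
g_1 = m₃ / m₂^(3/2) = -4643.62500 / 2765.02676 ≈ -1.6794

-1.6794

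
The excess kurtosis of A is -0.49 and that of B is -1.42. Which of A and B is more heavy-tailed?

Higher excess kurtosis ⇒ heavier tails relative to the normal distribution.
-0.49 vs -1.42: the larger is -0.49, so A has heavier tails.

A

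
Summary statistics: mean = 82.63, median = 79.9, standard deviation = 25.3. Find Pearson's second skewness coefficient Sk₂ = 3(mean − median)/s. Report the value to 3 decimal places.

0.324

Sk₂ = 3(82.63 − 79.9) / 25.3 = 3 × 2.7300 / 25.3
    = 8.1900 / 25.3 ≈ 0.324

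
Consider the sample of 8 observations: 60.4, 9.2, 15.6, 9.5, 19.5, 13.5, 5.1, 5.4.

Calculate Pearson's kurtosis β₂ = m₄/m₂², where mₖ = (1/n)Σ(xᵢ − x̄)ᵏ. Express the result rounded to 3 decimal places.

5.322

x̄ = 17.2750
Σ(xᵢ − x̄)² = 2296.6750 ⇒ m₂ = 287.08437
Σ(xᵢ − x̄)⁴ = 3508727.4167 ⇒ m₄ = 438590.92709
m₂² = 82417.43837
β₂ = m₄/m₂² = 438590.92709 / 82417.43837 ≈ 5.322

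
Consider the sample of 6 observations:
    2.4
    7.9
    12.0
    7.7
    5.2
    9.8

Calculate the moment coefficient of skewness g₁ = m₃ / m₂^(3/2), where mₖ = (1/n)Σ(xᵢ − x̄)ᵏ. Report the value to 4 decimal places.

-0.2357

x̄ = (2.4 + 7.9 + 12.0 + 7.7 + 5.2 + 9.8) / 6 = 7.5000
deviations (xᵢ − x̄): -5.1000, 0.4000, 4.5000, 0.2000, -2.3000, 2.3000
Σ(xᵢ − x̄)² = 57.0400 ⇒ m₂ = 57.0400/6 = 9.50667
Σ(xᵢ − x̄)³ = -41.4540 ⇒ m₃ = -41.4540/6 = -6.90900
m₂^(3/2) = 9.50667^(1.5) = 29.31179
g₁ = m₃ / m₂^(3/2) = -6.90900 / 29.31179 ≈ -0.2357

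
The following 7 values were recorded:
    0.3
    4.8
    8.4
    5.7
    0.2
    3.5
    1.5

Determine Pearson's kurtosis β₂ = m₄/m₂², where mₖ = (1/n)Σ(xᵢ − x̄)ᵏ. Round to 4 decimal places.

x̄ = 3.4857
Σ(xᵢ − x̄)² = 55.6686 ⇒ m₂ = 7.95265
Σ(xᵢ − x̄)⁴ = 845.3533 ⇒ m₄ = 120.76476
m₂² = 63.24469
β₂ = m₄/m₂² = 120.76476 / 63.24469 ≈ 1.9095

1.9095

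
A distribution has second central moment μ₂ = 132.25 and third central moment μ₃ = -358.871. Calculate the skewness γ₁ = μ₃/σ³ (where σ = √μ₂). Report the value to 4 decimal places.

σ = √μ₂ = √132.25 = 11.50000
σ³ = μ₂^(3/2) = 1520.87500
γ₁ = μ₃/σ³ = -358.871 / 1520.87500 ≈ -0.2360

-0.2360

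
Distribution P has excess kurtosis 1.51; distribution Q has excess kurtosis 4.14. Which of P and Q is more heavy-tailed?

Q

Higher excess kurtosis ⇒ heavier tails relative to the normal distribution.
1.51 vs 4.14: the larger is 4.14, so Q has heavier tails.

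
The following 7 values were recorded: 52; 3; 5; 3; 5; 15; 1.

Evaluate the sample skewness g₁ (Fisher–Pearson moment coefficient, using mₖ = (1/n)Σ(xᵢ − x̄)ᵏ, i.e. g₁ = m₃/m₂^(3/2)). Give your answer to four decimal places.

1.8047

x̄ = (52 + 3 + 5 + 3 + 5 + 15 + 1) / 7 = 12.0000
deviations (xᵢ − x̄): 40.0000, -9.0000, -7.0000, -9.0000, -7.0000, 3.0000, -11.0000
Σ(xᵢ − x̄)² = 1990.0000 ⇒ m₂ = 1990.0000/7 = 284.28571
Σ(xᵢ − x̄)³ = 60552.0000 ⇒ m₃ = 60552.0000/7 = 8650.28571
m₂^(3/2) = 284.28571^(1.5) = 4793.27730
g₁ = m₃ / m₂^(3/2) = 8650.28571 / 4793.27730 ≈ 1.8047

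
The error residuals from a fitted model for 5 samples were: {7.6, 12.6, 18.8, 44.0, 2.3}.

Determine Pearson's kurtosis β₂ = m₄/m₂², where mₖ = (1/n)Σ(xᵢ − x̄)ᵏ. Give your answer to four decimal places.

x̄ = 17.0600
Σ(xᵢ − x̄)² = 1056.0320 ⇒ m₂ = 211.20640
Σ(xᵢ − x̄)⁴ = 582608.3255 ⇒ m₄ = 116521.66511
m₂² = 44608.14340
β₂ = m₄/m₂² = 116521.66511 / 44608.14340 ≈ 2.6121

2.6121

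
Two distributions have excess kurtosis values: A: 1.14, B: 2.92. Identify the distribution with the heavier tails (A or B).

Higher excess kurtosis ⇒ heavier tails relative to the normal distribution.
1.14 vs 2.92: the larger is 2.92, so B has heavier tails.

B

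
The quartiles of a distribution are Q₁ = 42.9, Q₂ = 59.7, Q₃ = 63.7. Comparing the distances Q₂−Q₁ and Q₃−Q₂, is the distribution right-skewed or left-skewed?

Q₂ − Q₁ = 16.8;  Q₃ − Q₂ = 4.0
Q₂ − Q₁ > Q₃ − Q₂ ⇒ the lower half is more spread out ⇒ left-skewed.

left-skewed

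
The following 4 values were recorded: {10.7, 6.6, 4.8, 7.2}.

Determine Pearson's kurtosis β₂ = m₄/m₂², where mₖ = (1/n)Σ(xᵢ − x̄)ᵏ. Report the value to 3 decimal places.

x̄ = 7.3250
Σ(xᵢ − x̄)² = 18.3075 ⇒ m₂ = 4.57687
Σ(xᵢ − x̄)⁴ = 170.6715 ⇒ m₄ = 42.66786
m₂² = 20.94778
β₂ = m₄/m₂² = 42.66786 / 20.94778 ≈ 2.037

2.037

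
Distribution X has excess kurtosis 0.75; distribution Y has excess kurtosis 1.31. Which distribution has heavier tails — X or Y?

Y

Higher excess kurtosis ⇒ heavier tails relative to the normal distribution.
0.75 vs 1.31: the larger is 1.31, so Y has heavier tails.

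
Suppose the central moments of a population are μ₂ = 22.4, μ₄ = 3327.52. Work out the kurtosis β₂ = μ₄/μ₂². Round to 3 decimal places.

μ₂² = 22.4² = 501.76000
μ₄/μ₂² = 3327.52 / 501.76000 = 6.63170
β₂ ≈ 6.632

6.632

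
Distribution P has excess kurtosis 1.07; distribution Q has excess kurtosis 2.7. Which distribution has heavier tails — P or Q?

Q

Higher excess kurtosis ⇒ heavier tails relative to the normal distribution.
1.07 vs 2.7: the larger is 2.7, so Q has heavier tails.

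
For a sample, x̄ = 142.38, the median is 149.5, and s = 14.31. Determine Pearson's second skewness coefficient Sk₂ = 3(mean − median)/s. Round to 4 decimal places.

-1.4927

Sk₂ = 3(142.38 − 149.5) / 14.31 = 3 × -7.1200 / 14.31
    = -21.3600 / 14.31 ≈ -1.4927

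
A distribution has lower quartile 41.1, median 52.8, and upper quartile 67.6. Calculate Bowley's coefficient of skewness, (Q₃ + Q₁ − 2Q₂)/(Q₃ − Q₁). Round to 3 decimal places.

numerator: Q₃ + Q₁ − 2Q₂ = 67.6 + 41.1 − 2×52.8 = 3.1000
denominator: Q₃ − Q₁ = 67.6 − 41.1 = 26.5000
Bowley skewness = 3.1000 / 26.5000 ≈ 0.117

0.117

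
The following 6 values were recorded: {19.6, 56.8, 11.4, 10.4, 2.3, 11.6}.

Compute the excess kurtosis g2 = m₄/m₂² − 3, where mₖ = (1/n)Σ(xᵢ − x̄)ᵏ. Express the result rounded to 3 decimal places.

x̄ = 18.6833
Σ(xᵢ − x̄)² = 1893.9683 ⇒ m₂ = 315.66139
Σ(xᵢ − x̄)⁴ = 2192946.8714 ⇒ m₄ = 365491.14524
m₂² = 99642.11244
g2 = m₄/m₂² − 3 = 3.66804 − 3 ≈ 0.668

0.668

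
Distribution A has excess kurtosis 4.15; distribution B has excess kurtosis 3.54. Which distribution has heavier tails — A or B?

A

Higher excess kurtosis ⇒ heavier tails relative to the normal distribution.
4.15 vs 3.54: the larger is 4.15, so A has heavier tails.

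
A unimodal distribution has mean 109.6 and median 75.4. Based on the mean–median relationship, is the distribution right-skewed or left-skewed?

mean − median = 109.6 − 75.4 = 34.2
mean > median ⇒ the longer tail is on the right ⇒ right-skewed (positively skewed).

right-skewed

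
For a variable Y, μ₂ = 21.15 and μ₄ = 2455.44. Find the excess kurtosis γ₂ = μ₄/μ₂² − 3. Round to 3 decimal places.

2.489

μ₂² = 21.15² = 447.32250
μ₄/μ₂² = 2455.44 / 447.32250 = 5.48919
γ₂ = 5.48919 − 3 ≈ 2.489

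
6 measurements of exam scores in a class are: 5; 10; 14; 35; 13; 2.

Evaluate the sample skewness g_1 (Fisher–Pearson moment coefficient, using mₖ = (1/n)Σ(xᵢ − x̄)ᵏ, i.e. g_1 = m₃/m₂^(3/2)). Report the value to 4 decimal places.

x̄ = (5 + 10 + 14 + 35 + 13 + 2) / 6 = 13.1667
deviations (xᵢ − x̄): -8.1667, -3.1667, 0.8333, 21.8333, -0.1667, -11.1667
Σ(xᵢ − x̄)² = 678.8333 ⇒ m₂ = 678.8333/6 = 113.13889
Σ(xᵢ − x̄)³ = 8439.5556 ⇒ m₃ = 8439.5556/6 = 1406.59259
m₂^(3/2) = 113.13889^(1.5) = 1203.42177
g_1 = m₃ / m₂^(3/2) = 1406.59259 / 1203.42177 ≈ 1.1688

1.1688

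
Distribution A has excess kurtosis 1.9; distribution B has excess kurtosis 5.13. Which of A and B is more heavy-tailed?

B

Higher excess kurtosis ⇒ heavier tails relative to the normal distribution.
1.9 vs 5.13: the larger is 5.13, so B has heavier tails.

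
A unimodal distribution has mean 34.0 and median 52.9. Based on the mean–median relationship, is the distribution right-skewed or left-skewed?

mean − median = 34.0 − 52.9 = -18.9
mean < median ⇒ the longer tail is on the left ⇒ left-skewed (negatively skewed).

left-skewed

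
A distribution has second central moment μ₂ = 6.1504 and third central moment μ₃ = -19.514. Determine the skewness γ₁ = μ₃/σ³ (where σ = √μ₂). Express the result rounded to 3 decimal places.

-1.279

σ = √μ₂ = √6.1504 = 2.48000
σ³ = μ₂^(3/2) = 15.25299
γ₁ = μ₃/σ³ = -19.514 / 15.25299 ≈ -1.279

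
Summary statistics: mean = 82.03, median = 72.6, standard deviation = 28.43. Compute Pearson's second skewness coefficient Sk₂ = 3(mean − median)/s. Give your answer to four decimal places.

Sk₂ = 3(82.03 − 72.6) / 28.43 = 3 × 9.4300 / 28.43
    = 28.2900 / 28.43 ≈ 0.9951

0.9951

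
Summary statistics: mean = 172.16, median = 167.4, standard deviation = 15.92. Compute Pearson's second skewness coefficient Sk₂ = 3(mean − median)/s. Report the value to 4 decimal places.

0.8970

Sk₂ = 3(172.16 − 167.4) / 15.92 = 3 × 4.7600 / 15.92
    = 14.2800 / 15.92 ≈ 0.8970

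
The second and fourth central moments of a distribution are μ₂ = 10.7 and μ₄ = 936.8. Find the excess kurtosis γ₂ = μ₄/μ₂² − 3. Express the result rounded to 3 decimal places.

5.182

μ₂² = 10.7² = 114.49000
μ₄/μ₂² = 936.8 / 114.49000 = 8.18237
γ₂ = 8.18237 − 3 ≈ 5.182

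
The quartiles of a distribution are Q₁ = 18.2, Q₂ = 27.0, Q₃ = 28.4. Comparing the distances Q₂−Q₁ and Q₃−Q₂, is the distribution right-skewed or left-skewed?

Q₂ − Q₁ = 8.8;  Q₃ − Q₂ = 1.4
Q₂ − Q₁ > Q₃ − Q₂ ⇒ the lower half is more spread out ⇒ left-skewed.

left-skewed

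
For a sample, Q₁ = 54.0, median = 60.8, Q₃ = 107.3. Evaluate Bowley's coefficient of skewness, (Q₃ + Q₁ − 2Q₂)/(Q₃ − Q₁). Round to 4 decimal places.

0.7448

numerator: Q₃ + Q₁ − 2Q₂ = 107.3 + 54.0 − 2×60.8 = 39.7000
denominator: Q₃ − Q₁ = 107.3 − 54.0 = 53.3000
Bowley skewness = 39.7000 / 53.3000 ≈ 0.7448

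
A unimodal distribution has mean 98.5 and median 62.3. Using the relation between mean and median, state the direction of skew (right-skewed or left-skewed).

mean − median = 98.5 − 62.3 = 36.2
mean > median ⇒ the longer tail is on the right ⇒ right-skewed (positively skewed).

right-skewed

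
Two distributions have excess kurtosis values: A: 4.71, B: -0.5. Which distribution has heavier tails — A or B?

Higher excess kurtosis ⇒ heavier tails relative to the normal distribution.
4.71 vs -0.5: the larger is 4.71, so A has heavier tails. (A is leptokurtic — heavier-than-normal tails; the other is platykurtic.)

A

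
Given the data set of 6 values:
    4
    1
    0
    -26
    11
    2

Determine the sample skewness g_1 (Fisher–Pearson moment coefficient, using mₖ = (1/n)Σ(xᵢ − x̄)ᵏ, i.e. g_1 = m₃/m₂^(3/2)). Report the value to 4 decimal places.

x̄ = (4 + 1 + 0 - 26 + 11 + 2) / 6 = -1.3333
deviations (xᵢ − x̄): 5.3333, 2.3333, 1.3333, -24.6667, 12.3333, 3.3333
Σ(xᵢ − x̄)² = 807.3333 ⇒ m₂ = 807.3333/6 = 134.55556
Σ(xᵢ − x̄)³ = -12928.4444 ⇒ m₃ = -12928.4444/6 = -2154.74074
m₂^(3/2) = 134.55556^(1.5) = 1560.81867
g_1 = m₃ / m₂^(3/2) = -2154.74074 / 1560.81867 ≈ -1.3805

-1.3805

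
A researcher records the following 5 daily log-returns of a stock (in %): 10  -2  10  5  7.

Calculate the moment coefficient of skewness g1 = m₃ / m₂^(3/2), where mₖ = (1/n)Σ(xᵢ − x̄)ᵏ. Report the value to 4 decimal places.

x̄ = (10 - 2 + 10 + 5 + 7) / 5 = 6.0000
deviations (xᵢ − x̄): 4.0000, -8.0000, 4.0000, -1.0000, 1.0000
Σ(xᵢ − x̄)² = 98.0000 ⇒ m₂ = 98.0000/5 = 19.60000
Σ(xᵢ − x̄)³ = -384.0000 ⇒ m₃ = -384.0000/5 = -76.80000
m₂^(3/2) = 19.60000^(1.5) = 86.77290
g1 = m₃ / m₂^(3/2) = -76.80000 / 86.77290 ≈ -0.8851

-0.8851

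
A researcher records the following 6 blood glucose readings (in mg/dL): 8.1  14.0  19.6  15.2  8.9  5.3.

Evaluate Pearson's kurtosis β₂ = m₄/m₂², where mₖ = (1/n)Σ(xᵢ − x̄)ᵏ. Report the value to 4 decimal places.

x̄ = 11.8500
Σ(xᵢ − x̄)² = 141.5750 ⇒ m₂ = 23.59583
Σ(xᵢ − x̄)⁴ = 5868.9278 ⇒ m₄ = 978.15464
m₂² = 556.76335
β₂ = m₄/m₂² = 978.15464 / 556.76335 ≈ 1.7569

1.7569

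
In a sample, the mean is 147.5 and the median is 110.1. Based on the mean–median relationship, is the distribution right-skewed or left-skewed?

right-skewed

mean − median = 147.5 − 110.1 = 37.4
mean > median ⇒ the longer tail is on the right ⇒ right-skewed (positively skewed).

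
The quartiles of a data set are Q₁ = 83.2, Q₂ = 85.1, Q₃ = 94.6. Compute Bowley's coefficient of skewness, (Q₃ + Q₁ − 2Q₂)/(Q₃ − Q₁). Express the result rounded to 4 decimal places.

numerator: Q₃ + Q₁ − 2Q₂ = 94.6 + 83.2 − 2×85.1 = 7.6000
denominator: Q₃ − Q₁ = 94.6 − 83.2 = 11.4000
Bowley skewness = 7.6000 / 11.4000 ≈ 0.6667

0.6667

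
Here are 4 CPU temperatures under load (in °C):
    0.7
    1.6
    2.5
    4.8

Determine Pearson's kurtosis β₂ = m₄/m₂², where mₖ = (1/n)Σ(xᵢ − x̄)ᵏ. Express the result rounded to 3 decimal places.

1.940

x̄ = 2.4000
Σ(xᵢ − x̄)² = 9.3000 ⇒ m₂ = 2.32500
Σ(xᵢ − x̄)⁴ = 41.9394 ⇒ m₄ = 10.48485
m₂² = 5.40562
β₂ = m₄/m₂² = 10.48485 / 5.40562 ≈ 1.940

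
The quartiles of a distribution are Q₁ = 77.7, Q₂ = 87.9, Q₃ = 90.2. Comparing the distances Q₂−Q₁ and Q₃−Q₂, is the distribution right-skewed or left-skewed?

left-skewed

Q₂ − Q₁ = 10.2;  Q₃ − Q₂ = 2.3
Q₂ − Q₁ > Q₃ − Q₂ ⇒ the lower half is more spread out ⇒ left-skewed.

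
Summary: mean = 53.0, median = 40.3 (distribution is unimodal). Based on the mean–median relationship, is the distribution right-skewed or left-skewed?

mean − median = 53.0 − 40.3 = 12.7
mean > median ⇒ the longer tail is on the right ⇒ right-skewed (positively skewed).

right-skewed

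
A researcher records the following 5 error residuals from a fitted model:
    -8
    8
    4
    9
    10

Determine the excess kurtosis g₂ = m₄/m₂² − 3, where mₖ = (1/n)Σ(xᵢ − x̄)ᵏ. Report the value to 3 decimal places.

x̄ = 4.6000
Σ(xᵢ − x̄)² = 219.2000 ⇒ m₂ = 43.84000
Σ(xᵢ − x̄)⁴ = 26563.6160 ⇒ m₄ = 5312.72320
m₂² = 1921.94560
g₂ = m₄/m₂² − 3 = 2.76424 − 3 ≈ -0.236

-0.236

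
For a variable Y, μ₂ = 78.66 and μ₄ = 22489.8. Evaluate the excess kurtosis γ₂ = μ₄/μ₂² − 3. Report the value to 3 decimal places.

μ₂² = 78.66² = 6187.39560
μ₄/μ₂² = 22489.8 / 6187.39560 = 3.63478
γ₂ = 3.63478 − 3 ≈ 0.635

0.635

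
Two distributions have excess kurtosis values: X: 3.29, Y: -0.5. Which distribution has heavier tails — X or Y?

X

Higher excess kurtosis ⇒ heavier tails relative to the normal distribution.
3.29 vs -0.5: the larger is 3.29, so X has heavier tails. (X is leptokurtic — heavier-than-normal tails; the other is platykurtic.)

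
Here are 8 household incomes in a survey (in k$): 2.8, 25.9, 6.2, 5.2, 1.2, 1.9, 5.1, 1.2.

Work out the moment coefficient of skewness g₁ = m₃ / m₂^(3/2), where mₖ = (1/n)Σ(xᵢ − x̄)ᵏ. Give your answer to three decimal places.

2.022

x̄ = (2.8 + 25.9 + 6.2 + 5.2 + 1.2 + 1.9 + 5.1 + 1.2) / 8 = 6.1875
deviations (xᵢ − x̄): -3.3875, 19.7125, 0.0125, -0.9875, -4.9875, -4.2875, -1.0875, -4.9875
Σ(xᵢ − x̄)² = 470.3487 ⇒ m₂ = 470.3487/8 = 58.79359
Σ(xᵢ − x̄)³ = 7291.8691 ⇒ m₃ = 7291.8691/8 = 911.48364
m₂^(3/2) = 58.79359^(1.5) = 450.81153
g₁ = m₃ / m₂^(3/2) = 911.48364 / 450.81153 ≈ 2.022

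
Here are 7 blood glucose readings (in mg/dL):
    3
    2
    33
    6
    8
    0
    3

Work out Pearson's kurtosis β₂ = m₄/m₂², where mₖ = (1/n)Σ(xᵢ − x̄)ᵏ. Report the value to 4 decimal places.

4.6820

x̄ = 7.8571
Σ(xᵢ − x̄)² = 778.8571 ⇒ m₂ = 111.26531
Σ(xᵢ − x̄)⁴ = 405743.5219 ⇒ m₄ = 57963.36027
m₂² = 12379.96835
β₂ = m₄/m₂² = 57963.36027 / 12379.96835 ≈ 4.6820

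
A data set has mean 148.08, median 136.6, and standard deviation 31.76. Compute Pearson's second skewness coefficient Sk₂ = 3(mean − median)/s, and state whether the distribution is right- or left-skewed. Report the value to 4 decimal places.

1.0844, right-skewed

Sk₂ = 3(148.08 − 136.6) / 31.76 = 3 × 11.4800 / 31.76
    = 34.4400 / 31.76 ≈ 1.0844
Sk₂ > 0 ⇒ mean > median ⇒ right-skewed (positive skew).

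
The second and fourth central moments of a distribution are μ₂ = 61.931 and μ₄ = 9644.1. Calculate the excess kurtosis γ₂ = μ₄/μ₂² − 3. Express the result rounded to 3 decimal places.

μ₂² = 61.931² = 3835.44876
μ₄/μ₂² = 9644.1 / 3835.44876 = 2.51446
γ₂ = 2.51446 − 3 ≈ -0.486

-0.486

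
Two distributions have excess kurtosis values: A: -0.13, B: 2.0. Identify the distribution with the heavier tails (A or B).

Higher excess kurtosis ⇒ heavier tails relative to the normal distribution.
-0.13 vs 2.0: the larger is 2.0, so B has heavier tails. (B is leptokurtic — heavier-than-normal tails; the other is platykurtic.)

B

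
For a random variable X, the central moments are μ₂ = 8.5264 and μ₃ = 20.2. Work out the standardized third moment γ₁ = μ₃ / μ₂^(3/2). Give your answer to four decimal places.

0.8113

σ = √μ₂ = √8.5264 = 2.92000
σ³ = μ₂^(3/2) = 24.89709
γ₁ = μ₃/σ³ = 20.2 / 24.89709 ≈ 0.8113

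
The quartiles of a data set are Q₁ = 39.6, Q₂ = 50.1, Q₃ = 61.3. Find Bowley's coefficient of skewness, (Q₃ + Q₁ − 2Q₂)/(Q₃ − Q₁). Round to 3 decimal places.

0.032

numerator: Q₃ + Q₁ − 2Q₂ = 61.3 + 39.6 − 2×50.1 = 0.7000
denominator: Q₃ − Q₁ = 61.3 − 39.6 = 21.7000
Bowley skewness = 0.7000 / 21.7000 ≈ 0.032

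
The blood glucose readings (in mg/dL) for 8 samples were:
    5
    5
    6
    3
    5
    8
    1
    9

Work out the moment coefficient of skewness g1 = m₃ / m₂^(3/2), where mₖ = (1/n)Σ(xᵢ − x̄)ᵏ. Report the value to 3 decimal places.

x̄ = (5 + 5 + 6 + 3 + 5 + 8 + 1 + 9) / 8 = 5.2500
deviations (xᵢ − x̄): -0.2500, -0.2500, 0.7500, -2.2500, -0.2500, 2.7500, -4.2500, 3.7500
Σ(xᵢ − x̄)² = 45.5000 ⇒ m₂ = 45.5000/8 = 5.68750
Σ(xᵢ − x̄)³ = -14.2500 ⇒ m₃ = -14.2500/8 = -1.78125
m₂^(3/2) = 5.68750^(1.5) = 13.56382
g1 = m₃ / m₂^(3/2) = -1.78125 / 13.56382 ≈ -0.131

-0.131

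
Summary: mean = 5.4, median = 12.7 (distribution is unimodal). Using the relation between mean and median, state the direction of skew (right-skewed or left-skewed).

left-skewed

mean − median = 5.4 − 12.7 = -7.3
mean < median ⇒ the longer tail is on the left ⇒ left-skewed (negatively skewed).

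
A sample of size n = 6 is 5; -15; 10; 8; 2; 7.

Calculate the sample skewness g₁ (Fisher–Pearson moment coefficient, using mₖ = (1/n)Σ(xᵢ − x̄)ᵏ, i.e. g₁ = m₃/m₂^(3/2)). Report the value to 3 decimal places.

-1.453

x̄ = (5 - 15 + 10 + 8 + 2 + 7) / 6 = 2.8333
deviations (xᵢ − x̄): 2.1667, -17.8333, 7.1667, 5.1667, -0.8333, 4.1667
Σ(xᵢ − x̄)² = 418.8333 ⇒ m₂ = 418.8333/6 = 69.80556
Σ(xᵢ − x̄)³ = -5083.5556 ⇒ m₃ = -5083.5556/6 = -847.25926
m₂^(3/2) = 69.80556^(1.5) = 583.22346
g₁ = m₃ / m₂^(3/2) = -847.25926 / 583.22346 ≈ -1.453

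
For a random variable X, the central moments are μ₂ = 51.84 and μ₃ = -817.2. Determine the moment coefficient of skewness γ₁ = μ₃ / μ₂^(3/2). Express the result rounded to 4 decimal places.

σ = √μ₂ = √51.84 = 7.20000
σ³ = μ₂^(3/2) = 373.24800
γ₁ = μ₃/σ³ = -817.2 / 373.24800 ≈ -2.1894

-2.1894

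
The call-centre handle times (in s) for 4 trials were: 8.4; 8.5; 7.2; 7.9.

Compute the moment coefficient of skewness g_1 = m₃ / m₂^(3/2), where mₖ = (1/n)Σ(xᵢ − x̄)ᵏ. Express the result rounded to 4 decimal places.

x̄ = (8.4 + 8.5 + 7.2 + 7.9) / 4 = 8.0000
deviations (xᵢ − x̄): 0.4000, 0.5000, -0.8000, -0.1000
Σ(xᵢ − x̄)² = 1.0600 ⇒ m₂ = 1.0600/4 = 0.26500
Σ(xᵢ − x̄)³ = -0.3240 ⇒ m₃ = -0.3240/4 = -0.08100
m₂^(3/2) = 0.26500^(1.5) = 0.13642
g_1 = m₃ / m₂^(3/2) = -0.08100 / 0.13642 ≈ -0.5938

-0.5938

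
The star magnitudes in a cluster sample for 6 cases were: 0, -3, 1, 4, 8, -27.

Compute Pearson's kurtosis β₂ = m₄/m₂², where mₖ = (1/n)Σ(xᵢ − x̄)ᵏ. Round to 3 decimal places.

x̄ = -2.8333
Σ(xᵢ − x̄)² = 770.8333 ⇒ m₂ = 128.47222
Σ(xᵢ − x̄)⁴ = 357322.8194 ⇒ m₄ = 59553.80324
m₂² = 16505.11188
β₂ = m₄/m₂² = 59553.80324 / 16505.11188 ≈ 3.608

3.608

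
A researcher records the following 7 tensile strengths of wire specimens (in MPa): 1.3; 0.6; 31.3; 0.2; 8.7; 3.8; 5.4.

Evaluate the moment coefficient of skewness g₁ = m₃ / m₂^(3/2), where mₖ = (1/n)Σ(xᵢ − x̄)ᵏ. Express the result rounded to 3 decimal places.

x̄ = (1.3 + 0.6 + 31.3 + 0.2 + 8.7 + 3.8 + 5.4) / 7 = 7.3286
deviations (xᵢ − x̄): -6.0286, -6.7286, 23.9714, -7.1286, 1.3714, -3.5286, -1.9286
Σ(xᵢ − x̄)² = 725.1143 ⇒ m₂ = 725.1143/7 = 103.58776
Σ(xᵢ − x̄)³ = 12840.1832 ⇒ m₃ = 12840.1832/7 = 1834.31188
m₂^(3/2) = 103.58776^(1.5) = 1054.29618
g₁ = m₃ / m₂^(3/2) = 1834.31188 / 1054.29618 ≈ 1.740

1.740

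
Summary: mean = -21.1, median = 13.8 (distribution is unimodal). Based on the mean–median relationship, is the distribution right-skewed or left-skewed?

left-skewed

mean − median = -21.1 − 13.8 = -34.9
mean < median ⇒ the longer tail is on the left ⇒ left-skewed (negatively skewed).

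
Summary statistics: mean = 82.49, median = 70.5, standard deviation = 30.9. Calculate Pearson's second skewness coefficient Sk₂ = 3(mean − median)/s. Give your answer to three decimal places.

Sk₂ = 3(82.49 − 70.5) / 30.9 = 3 × 11.9900 / 30.9
    = 35.9700 / 30.9 ≈ 1.164

1.164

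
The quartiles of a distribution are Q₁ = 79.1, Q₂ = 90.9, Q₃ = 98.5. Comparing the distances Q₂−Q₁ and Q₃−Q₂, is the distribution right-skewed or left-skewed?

Q₂ − Q₁ = 11.8;  Q₃ − Q₂ = 7.6
Q₂ − Q₁ > Q₃ − Q₂ ⇒ the lower half is more spread out ⇒ left-skewed.

left-skewed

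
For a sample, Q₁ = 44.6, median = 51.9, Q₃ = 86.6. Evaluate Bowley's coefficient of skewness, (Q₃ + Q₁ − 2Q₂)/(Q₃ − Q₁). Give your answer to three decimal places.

0.652

numerator: Q₃ + Q₁ − 2Q₂ = 86.6 + 44.6 − 2×51.9 = 27.4000
denominator: Q₃ − Q₁ = 86.6 − 44.6 = 42.0000
Bowley skewness = 27.4000 / 42.0000 ≈ 0.652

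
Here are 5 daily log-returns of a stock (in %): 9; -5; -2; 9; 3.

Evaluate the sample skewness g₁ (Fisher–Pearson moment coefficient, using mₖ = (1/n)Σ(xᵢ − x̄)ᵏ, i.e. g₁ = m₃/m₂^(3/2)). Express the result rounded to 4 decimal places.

-0.1190

x̄ = (9 - 5 - 2 + 9 + 3) / 5 = 2.8000
deviations (xᵢ − x̄): 6.2000, -7.8000, -4.8000, 6.2000, 0.2000
Σ(xᵢ − x̄)² = 160.8000 ⇒ m₂ = 160.8000/5 = 32.16000
Σ(xᵢ − x̄)³ = -108.4800 ⇒ m₃ = -108.4800/5 = -21.69600
m₂^(3/2) = 32.16000^(1.5) = 182.37868
g₁ = m₃ / m₂^(3/2) = -21.69600 / 182.37868 ≈ -0.1190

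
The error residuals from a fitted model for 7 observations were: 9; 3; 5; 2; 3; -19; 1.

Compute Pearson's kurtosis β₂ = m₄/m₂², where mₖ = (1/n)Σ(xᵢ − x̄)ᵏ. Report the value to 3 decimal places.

x̄ = 0.5714
Σ(xᵢ − x̄)² = 487.7143 ⇒ m₂ = 69.67347
Σ(xᵢ − x̄)⁴ = 152225.4752 ⇒ m₄ = 21746.49646
m₂² = 4854.39234
β₂ = m₄/m₂² = 21746.49646 / 4854.39234 ≈ 4.480

4.480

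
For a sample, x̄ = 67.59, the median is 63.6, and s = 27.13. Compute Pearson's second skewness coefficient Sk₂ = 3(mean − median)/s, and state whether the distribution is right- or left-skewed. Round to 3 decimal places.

Sk₂ = 3(67.59 − 63.6) / 27.13 = 3 × 3.9900 / 27.13
    = 11.9700 / 27.13 ≈ 0.441
Sk₂ > 0 ⇒ mean > median ⇒ right-skewed (positive skew).

0.441, right-skewed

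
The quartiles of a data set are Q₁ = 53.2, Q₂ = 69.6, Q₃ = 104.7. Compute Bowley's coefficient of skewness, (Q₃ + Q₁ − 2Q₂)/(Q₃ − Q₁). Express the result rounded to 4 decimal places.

0.3631

numerator: Q₃ + Q₁ − 2Q₂ = 104.7 + 53.2 − 2×69.6 = 18.7000
denominator: Q₃ − Q₁ = 104.7 − 53.2 = 51.5000
Bowley skewness = 18.7000 / 51.5000 ≈ 0.3631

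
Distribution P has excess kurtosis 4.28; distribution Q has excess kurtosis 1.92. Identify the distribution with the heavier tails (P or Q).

Higher excess kurtosis ⇒ heavier tails relative to the normal distribution.
4.28 vs 1.92: the larger is 4.28, so P has heavier tails.

P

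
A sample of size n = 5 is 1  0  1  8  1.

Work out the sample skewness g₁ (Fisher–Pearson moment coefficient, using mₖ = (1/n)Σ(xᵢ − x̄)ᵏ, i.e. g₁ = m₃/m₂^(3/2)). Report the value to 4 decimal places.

1.4317

x̄ = (1 + 0 + 1 + 8 + 1) / 5 = 2.2000
deviations (xᵢ − x̄): -1.2000, -2.2000, -1.2000, 5.8000, -1.2000
Σ(xᵢ − x̄)² = 42.8000 ⇒ m₂ = 42.8000/5 = 8.56000
Σ(xᵢ − x̄)³ = 179.2800 ⇒ m₃ = 179.2800/5 = 35.85600
m₂^(3/2) = 8.56000^(1.5) = 25.04440
g₁ = m₃ / m₂^(3/2) = 35.85600 / 25.04440 ≈ 1.4317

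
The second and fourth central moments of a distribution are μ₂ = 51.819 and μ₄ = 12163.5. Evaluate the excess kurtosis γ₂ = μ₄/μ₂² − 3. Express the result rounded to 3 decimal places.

1.530

μ₂² = 51.819² = 2685.20876
μ₄/μ₂² = 12163.5 / 2685.20876 = 4.52982
γ₂ = 4.52982 − 3 ≈ 1.530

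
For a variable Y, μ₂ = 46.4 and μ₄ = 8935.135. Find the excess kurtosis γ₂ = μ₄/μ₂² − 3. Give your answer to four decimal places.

μ₂² = 46.4² = 2152.96000
μ₄/μ₂² = 8935.135 / 2152.96000 = 4.15016
γ₂ = 4.15016 − 3 ≈ 1.1502

1.1502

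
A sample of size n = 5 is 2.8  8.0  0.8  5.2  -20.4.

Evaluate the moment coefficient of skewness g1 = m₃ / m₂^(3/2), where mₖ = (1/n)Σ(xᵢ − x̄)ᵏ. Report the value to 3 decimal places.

x̄ = (2.8 + 8.0 + 0.8 + 5.2 - 20.4) / 5 = -0.7200
deviations (xᵢ − x̄): 3.5200, 8.7200, 1.5200, 5.9200, -19.6800
Σ(xᵢ − x̄)² = 513.0880 ⇒ m₂ = 513.0880/5 = 102.61760
Σ(xᵢ − x̄)³ = -6704.4557 ⇒ m₃ = -6704.4557/5 = -1340.89114
m₂^(3/2) = 102.61760^(1.5) = 1039.51983
g1 = m₃ / m₂^(3/2) = -1340.89114 / 1039.51983 ≈ -1.290

-1.290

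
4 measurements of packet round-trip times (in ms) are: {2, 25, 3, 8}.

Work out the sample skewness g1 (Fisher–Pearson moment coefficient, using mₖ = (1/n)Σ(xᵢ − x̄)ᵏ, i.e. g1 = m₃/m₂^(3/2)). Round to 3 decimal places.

0.960

x̄ = (2 + 25 + 3 + 8) / 4 = 9.5000
deviations (xᵢ − x̄): -7.5000, 15.5000, -6.5000, -1.5000
Σ(xᵢ − x̄)² = 341.0000 ⇒ m₂ = 341.0000/4 = 85.25000
Σ(xᵢ − x̄)³ = 3024.0000 ⇒ m₃ = 3024.0000/4 = 756.00000
m₂^(3/2) = 85.25000^(1.5) = 787.12115
g1 = m₃ / m₂^(3/2) = 756.00000 / 787.12115 ≈ 0.960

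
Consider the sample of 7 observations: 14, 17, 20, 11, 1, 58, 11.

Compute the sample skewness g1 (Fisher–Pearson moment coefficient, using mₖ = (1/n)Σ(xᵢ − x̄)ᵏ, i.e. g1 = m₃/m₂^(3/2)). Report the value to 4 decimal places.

1.5700

x̄ = (14 + 17 + 20 + 11 + 1 + 58 + 11) / 7 = 18.8571
deviations (xᵢ − x̄): -4.8571, -1.8571, 1.1429, -7.8571, -17.8571, 39.1429, -7.8571
Σ(xᵢ − x̄)² = 2002.8571 ⇒ m₂ = 2002.8571/7 = 286.12245
Σ(xᵢ − x̄)³ = 53189.3878 ⇒ m₃ = 53189.3878/7 = 7598.48397
m₂^(3/2) = 286.12245^(1.5) = 4839.80541
g1 = m₃ / m₂^(3/2) = 7598.48397 / 4839.80541 ≈ 1.5700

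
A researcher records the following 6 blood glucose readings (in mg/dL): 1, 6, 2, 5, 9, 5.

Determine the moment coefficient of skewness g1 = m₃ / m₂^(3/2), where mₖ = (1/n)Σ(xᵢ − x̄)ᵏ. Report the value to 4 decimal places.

x̄ = (1 + 6 + 2 + 5 + 9 + 5) / 6 = 4.6667
deviations (xᵢ − x̄): -3.6667, 1.3333, -2.6667, 0.3333, 4.3333, 0.3333
Σ(xᵢ − x̄)² = 41.3333 ⇒ m₂ = 41.3333/6 = 6.88889
Σ(xᵢ − x̄)³ = 15.5556 ⇒ m₃ = 15.5556/6 = 2.59259
m₂^(3/2) = 6.88889^(1.5) = 18.08106
g1 = m₃ / m₂^(3/2) = 2.59259 / 18.08106 ≈ 0.1434

0.1434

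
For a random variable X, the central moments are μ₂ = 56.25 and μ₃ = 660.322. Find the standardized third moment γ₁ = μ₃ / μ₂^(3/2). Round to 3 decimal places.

1.565

σ = √μ₂ = √56.25 = 7.50000
σ³ = μ₂^(3/2) = 421.87500
γ₁ = μ₃/σ³ = 660.322 / 421.87500 ≈ 1.565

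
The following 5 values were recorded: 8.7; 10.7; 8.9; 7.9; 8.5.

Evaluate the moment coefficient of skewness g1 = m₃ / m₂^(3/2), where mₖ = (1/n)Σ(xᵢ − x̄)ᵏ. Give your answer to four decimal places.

x̄ = (8.7 + 10.7 + 8.9 + 7.9 + 8.5) / 5 = 8.9400
deviations (xᵢ − x̄): -0.2400, 1.7600, -0.0400, -1.0400, -0.4400
Σ(xᵢ − x̄)² = 4.4320 ⇒ m₂ = 4.4320/5 = 0.88640
Σ(xᵢ − x̄)³ = 4.2278 ⇒ m₃ = 4.2278/5 = 0.84557
m₂^(3/2) = 0.88640^(1.5) = 0.83454
g1 = m₃ / m₂^(3/2) = 0.84557 / 0.83454 ≈ 1.0132

1.0132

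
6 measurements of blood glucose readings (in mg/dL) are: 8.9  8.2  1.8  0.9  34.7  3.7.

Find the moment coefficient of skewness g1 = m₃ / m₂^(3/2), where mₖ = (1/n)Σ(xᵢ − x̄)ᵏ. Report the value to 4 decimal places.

1.5298

x̄ = (8.9 + 8.2 + 1.8 + 0.9 + 34.7 + 3.7) / 6 = 9.7000
deviations (xᵢ − x̄): -0.8000, -1.5000, -7.9000, -8.8000, 25.0000, -6.0000
Σ(xᵢ − x̄)² = 803.7400 ⇒ m₂ = 803.7400/6 = 133.95667
Σ(xᵢ − x̄)³ = 14230.6020 ⇒ m₃ = 14230.6020/6 = 2371.76700
m₂^(3/2) = 133.95667^(1.5) = 1550.40978
g1 = m₃ / m₂^(3/2) = 2371.76700 / 1550.40978 ≈ 1.5298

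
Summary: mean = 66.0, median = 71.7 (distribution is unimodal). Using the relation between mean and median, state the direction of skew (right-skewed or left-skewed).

mean − median = 66.0 − 71.7 = -5.7
mean < median ⇒ the longer tail is on the left ⇒ left-skewed (negatively skewed).

left-skewed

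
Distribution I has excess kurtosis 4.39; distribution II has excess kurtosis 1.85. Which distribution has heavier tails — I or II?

I

Higher excess kurtosis ⇒ heavier tails relative to the normal distribution.
4.39 vs 1.85: the larger is 4.39, so I has heavier tails.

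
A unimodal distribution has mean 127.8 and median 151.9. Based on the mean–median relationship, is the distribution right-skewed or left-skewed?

mean − median = 127.8 − 151.9 = -24.1
mean < median ⇒ the longer tail is on the left ⇒ left-skewed (negatively skewed).

left-skewed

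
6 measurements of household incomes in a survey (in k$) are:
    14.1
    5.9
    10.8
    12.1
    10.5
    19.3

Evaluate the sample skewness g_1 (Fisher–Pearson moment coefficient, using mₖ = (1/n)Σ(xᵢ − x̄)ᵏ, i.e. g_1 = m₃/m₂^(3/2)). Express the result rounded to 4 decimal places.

0.3299

x̄ = (14.1 + 5.9 + 10.8 + 12.1 + 10.5 + 19.3) / 6 = 12.1167
deviations (xᵢ − x̄): 1.9833, -6.2167, -1.3167, -0.0167, -1.6167, 7.1833
Σ(xᵢ − x̄)² = 98.5283 ⇒ m₂ = 98.5283/6 = 16.42139
Σ(xᵢ − x̄)³ = 131.7006 ⇒ m₃ = 131.7006/6 = 21.95009
m₂^(3/2) = 16.42139^(1.5) = 66.54491
g_1 = m₃ / m₂^(3/2) = 21.95009 / 66.54491 ≈ 0.3299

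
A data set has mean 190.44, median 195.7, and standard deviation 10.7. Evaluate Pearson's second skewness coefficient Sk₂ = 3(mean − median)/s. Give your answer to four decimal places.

Sk₂ = 3(190.44 − 195.7) / 10.7 = 3 × -5.2600 / 10.7
    = -15.7800 / 10.7 ≈ -1.4748

-1.4748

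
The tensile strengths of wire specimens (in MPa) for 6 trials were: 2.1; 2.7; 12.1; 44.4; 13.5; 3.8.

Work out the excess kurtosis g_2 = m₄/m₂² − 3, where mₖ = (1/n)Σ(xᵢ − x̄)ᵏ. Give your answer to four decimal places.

0.5467

x̄ = 13.1000
Σ(xᵢ − x̄)² = 1296.5000 ⇒ m₂ = 216.08333
Σ(xᵢ − x̄)⁴ = 993613.6274 ⇒ m₄ = 165602.27123
m₂² = 46692.00694
g_2 = m₄/m₂² − 3 = 3.54669 − 3 ≈ 0.5467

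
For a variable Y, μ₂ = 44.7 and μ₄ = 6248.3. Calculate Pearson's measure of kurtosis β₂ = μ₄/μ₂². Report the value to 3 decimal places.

μ₂² = 44.7² = 1998.09000
μ₄/μ₂² = 6248.3 / 1998.09000 = 3.12714
β₂ ≈ 3.127

3.127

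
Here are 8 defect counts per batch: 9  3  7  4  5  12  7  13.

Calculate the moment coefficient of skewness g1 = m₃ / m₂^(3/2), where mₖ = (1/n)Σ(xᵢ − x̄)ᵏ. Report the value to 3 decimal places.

x̄ = (9 + 3 + 7 + 4 + 5 + 12 + 7 + 13) / 8 = 7.5000
deviations (xᵢ − x̄): 1.5000, -4.5000, -0.5000, -3.5000, -2.5000, 4.5000, -0.5000, 5.5000
Σ(xᵢ − x̄)² = 92.0000 ⇒ m₂ = 92.0000/8 = 11.50000
Σ(xᵢ − x̄)³ = 111.0000 ⇒ m₃ = 111.0000/8 = 13.87500
m₂^(3/2) = 11.50000^(1.5) = 38.99840
g1 = m₃ / m₂^(3/2) = 13.87500 / 38.99840 ≈ 0.356

0.356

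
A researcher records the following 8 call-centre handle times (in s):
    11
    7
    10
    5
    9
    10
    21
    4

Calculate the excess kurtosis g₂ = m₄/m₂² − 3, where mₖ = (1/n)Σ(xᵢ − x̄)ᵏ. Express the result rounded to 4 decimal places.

x̄ = 9.6250
Σ(xᵢ − x̄)² = 191.8750 ⇒ m₂ = 23.98438
Σ(xᵢ − x̄)⁴ = 18251.8691 ⇒ m₄ = 2281.48364
m₂² = 575.25024
g₂ = m₄/m₂² − 3 = 3.96607 − 3 ≈ 0.9661

0.9661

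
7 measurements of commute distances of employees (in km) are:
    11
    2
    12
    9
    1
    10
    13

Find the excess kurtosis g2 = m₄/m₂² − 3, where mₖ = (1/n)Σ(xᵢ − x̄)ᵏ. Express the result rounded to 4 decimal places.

x̄ = 8.2857
Σ(xᵢ − x̄)² = 139.4286 ⇒ m₂ = 19.91837
Σ(xᵢ − x̄)⁴ = 5126.1458 ⇒ m₄ = 732.30654
m₂² = 396.74136
g2 = m₄/m₂² − 3 = 1.84580 − 3 ≈ -1.1542

-1.1542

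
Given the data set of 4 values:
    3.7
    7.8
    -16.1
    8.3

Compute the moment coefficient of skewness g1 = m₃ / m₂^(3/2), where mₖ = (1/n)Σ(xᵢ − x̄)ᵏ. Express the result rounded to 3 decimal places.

-1.050

x̄ = (3.7 + 7.8 - 16.1 + 8.3) / 4 = 0.9250
deviations (xᵢ − x̄): 2.7750, 6.8750, -17.0250, 7.3750
Σ(xᵢ − x̄)² = 399.2075 ⇒ m₂ = 399.2075/4 = 99.80188
Σ(xᵢ − x̄)³ = -4187.2556 ⇒ m₃ = -4187.2556/4 = -1046.81391
m₂^(3/2) = 99.80188^(1.5) = 997.02960
g1 = m₃ / m₂^(3/2) = -1046.81391 / 997.02960 ≈ -1.050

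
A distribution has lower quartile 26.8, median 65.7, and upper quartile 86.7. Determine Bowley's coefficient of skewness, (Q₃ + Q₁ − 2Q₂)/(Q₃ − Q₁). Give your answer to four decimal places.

numerator: Q₃ + Q₁ − 2Q₂ = 86.7 + 26.8 − 2×65.7 = -17.9000
denominator: Q₃ − Q₁ = 86.7 − 26.8 = 59.9000
Bowley skewness = -17.9000 / 59.9000 ≈ -0.2988

-0.2988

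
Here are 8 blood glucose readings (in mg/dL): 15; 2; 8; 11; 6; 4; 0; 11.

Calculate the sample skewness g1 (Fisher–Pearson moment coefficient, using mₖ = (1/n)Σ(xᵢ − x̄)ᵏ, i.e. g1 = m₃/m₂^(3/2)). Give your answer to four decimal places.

0.0897

x̄ = (15 + 2 + 8 + 11 + 6 + 4 + 0 + 11) / 8 = 7.1250
deviations (xᵢ − x̄): 7.8750, -5.1250, 0.8750, 3.8750, -1.1250, -3.1250, -7.1250, 3.8750
Σ(xᵢ − x̄)² = 180.8750 ⇒ m₂ = 180.8750/8 = 22.60938
Σ(xᵢ − x̄)³ = 77.1563 ⇒ m₃ = 77.1563/8 = 9.64453
m₂^(3/2) = 22.60938^(1.5) = 107.50603
g1 = m₃ / m₂^(3/2) = 9.64453 / 107.50603 ≈ 0.0897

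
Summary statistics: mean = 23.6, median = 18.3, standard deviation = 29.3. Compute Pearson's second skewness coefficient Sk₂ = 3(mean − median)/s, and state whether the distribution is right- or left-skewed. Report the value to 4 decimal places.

Sk₂ = 3(23.6 − 18.3) / 29.3 = 3 × 5.3000 / 29.3
    = 15.9000 / 29.3 ≈ 0.5427
Sk₂ > 0 ⇒ mean > median ⇒ right-skewed (positive skew).

0.5427, right-skewed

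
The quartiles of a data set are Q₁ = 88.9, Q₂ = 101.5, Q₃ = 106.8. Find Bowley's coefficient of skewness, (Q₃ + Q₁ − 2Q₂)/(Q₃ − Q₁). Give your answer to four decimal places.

numerator: Q₃ + Q₁ − 2Q₂ = 106.8 + 88.9 − 2×101.5 = -7.3000
denominator: Q₃ − Q₁ = 106.8 − 88.9 = 17.9000
Bowley skewness = -7.3000 / 17.9000 ≈ -0.4078

-0.4078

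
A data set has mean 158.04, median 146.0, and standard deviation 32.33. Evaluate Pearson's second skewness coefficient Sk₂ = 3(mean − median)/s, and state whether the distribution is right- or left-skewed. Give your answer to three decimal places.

Sk₂ = 3(158.04 − 146.0) / 32.33 = 3 × 12.0400 / 32.33
    = 36.1200 / 32.33 ≈ 1.117
Sk₂ > 0 ⇒ mean > median ⇒ right-skewed (positive skew).

1.117, right-skewed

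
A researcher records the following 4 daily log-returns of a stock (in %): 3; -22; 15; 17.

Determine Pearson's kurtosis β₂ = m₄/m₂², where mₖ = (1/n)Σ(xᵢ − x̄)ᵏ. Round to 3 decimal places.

x̄ = 3.2500
Σ(xᵢ − x̄)² = 964.7500 ⇒ m₂ = 241.18750
Σ(xᵢ − x̄)⁴ = 461291.8281 ⇒ m₄ = 115322.95703
m₂² = 58171.41016
β₂ = m₄/m₂² = 115322.95703 / 58171.41016 ≈ 1.982

1.982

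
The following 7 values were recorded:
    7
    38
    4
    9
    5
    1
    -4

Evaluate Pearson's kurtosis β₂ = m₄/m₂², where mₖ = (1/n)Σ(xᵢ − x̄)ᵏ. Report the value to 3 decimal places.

4.364

x̄ = 8.5714
Σ(xᵢ − x̄)² = 1117.7143 ⇒ m₂ = 159.67347
Σ(xᵢ − x̄)⁴ = 778895.4752 ⇒ m₄ = 111270.78217
m₂² = 25495.61683
β₂ = m₄/m₂² = 111270.78217 / 25495.61683 ≈ 4.364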